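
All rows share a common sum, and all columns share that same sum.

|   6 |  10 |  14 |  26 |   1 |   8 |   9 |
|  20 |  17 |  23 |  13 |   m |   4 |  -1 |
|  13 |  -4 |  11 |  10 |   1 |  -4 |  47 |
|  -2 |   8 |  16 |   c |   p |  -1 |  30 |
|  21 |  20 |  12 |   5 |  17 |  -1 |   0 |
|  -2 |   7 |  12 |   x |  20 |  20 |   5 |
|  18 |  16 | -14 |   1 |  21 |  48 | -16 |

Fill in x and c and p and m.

Rows 1 and 3 both sum to 74, so that's the common total.
Row 6: -2 + 7 + 12 + 20 + 20 + 5 = 62, so its missing entry is 74 − 62 = 12.
Column 4: 26 + 13 + 10 + 5 + 12 + 1 = 67, so its missing entry is 74 − 67 = 7.
Row 4: -2 + 8 + 16 + 7 − 1 + 30 = 58, so its missing entry is 74 − 58 = 16.
Row 2: 20 + 17 + 23 + 13 + 4 − 1 = 76, so its missing entry is 74 − 76 = -2.

x = 12, c = 7, p = 16, m = -2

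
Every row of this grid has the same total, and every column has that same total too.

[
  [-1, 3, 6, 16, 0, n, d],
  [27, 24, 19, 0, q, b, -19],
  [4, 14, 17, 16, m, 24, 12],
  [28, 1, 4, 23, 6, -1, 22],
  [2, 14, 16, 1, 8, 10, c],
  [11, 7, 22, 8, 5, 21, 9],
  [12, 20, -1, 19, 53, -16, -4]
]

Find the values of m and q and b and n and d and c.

Rows 4 and 6 both sum to 83, so that's the common total.
Row 3 has 4 + 14 + 17 + 16 + 24 + 12 = 87; the blank must be 83 − 87 = -4.
Row 5 has 2 + 14 + 16 + 1 + 8 + 10 = 51; the blank must be 83 − 51 = 32.
Column 5 has 0 − 4 + 6 + 8 + 5 + 53 = 68; the blank must be 83 − 68 = 15.
Row 2 has 27 + 24 + 19 + 0 + 15 − 19 = 66; the blank must be 83 − 66 = 17.
Column 7 has -19 + 12 + 22 + 32 + 9 − 4 = 52; the blank must be 83 − 52 = 31.
Row 1 has -1 + 3 + 6 + 16 + 0 + 31 = 55; the blank must be 83 − 55 = 28.

m = -4, q = 15, b = 17, n = 28, d = 31, c = 32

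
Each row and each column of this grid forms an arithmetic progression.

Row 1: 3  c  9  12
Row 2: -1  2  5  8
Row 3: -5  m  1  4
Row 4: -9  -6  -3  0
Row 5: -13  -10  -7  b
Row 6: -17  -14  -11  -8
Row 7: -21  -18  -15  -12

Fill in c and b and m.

Along each row the entries change by 3 per step; down each column they change by -4.
Row 1: from 3 at column 1, stepping by 3 to column 2 gives 6.
Row 5: from -13 at column 1, stepping by 3 to column 4 gives -4.
Row 3: from -5 at column 1, stepping by 3 to column 2 gives -2.

c = 6, b = -4, m = -2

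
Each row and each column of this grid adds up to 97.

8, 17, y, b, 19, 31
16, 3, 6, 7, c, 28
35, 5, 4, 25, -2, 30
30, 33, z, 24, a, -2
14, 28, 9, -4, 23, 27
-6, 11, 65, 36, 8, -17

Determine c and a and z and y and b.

c = 37, a = 12, z = 0, y = 13, b = 9

Column 4: 7 + 25 + 24 − 4 + 36 = 88, so its missing entry is 97 − 88 = 9.
Row 2: 16 + 3 + 6 + 7 + 28 = 60, so its missing entry is 97 − 60 = 37.
Column 5: 19 + 37 − 2 + 23 + 8 = 85, so its missing entry is 97 − 85 = 12.
Row 1: 8 + 17 + 9 + 19 + 31 = 84, so its missing entry is 97 − 84 = 13.
Row 4: 30 + 33 + 24 + 12 − 2 = 97, so its missing entry is 97 − 97 = 0.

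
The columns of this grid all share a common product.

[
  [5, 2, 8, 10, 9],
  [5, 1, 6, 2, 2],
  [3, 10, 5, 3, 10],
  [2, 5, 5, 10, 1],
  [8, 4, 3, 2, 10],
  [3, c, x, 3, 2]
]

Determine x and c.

x = 1, c = 9

Columns 4 and 5 each multiply to 3600, so every column has product 3600.
Column 3: 8×6×5×5×3 = 3600, so the missing entry is 3600 ÷ 3600 = 1.
Column 2: 2×1×10×5×4 = 400, so the missing entry is 3600 ÷ 400 = 9.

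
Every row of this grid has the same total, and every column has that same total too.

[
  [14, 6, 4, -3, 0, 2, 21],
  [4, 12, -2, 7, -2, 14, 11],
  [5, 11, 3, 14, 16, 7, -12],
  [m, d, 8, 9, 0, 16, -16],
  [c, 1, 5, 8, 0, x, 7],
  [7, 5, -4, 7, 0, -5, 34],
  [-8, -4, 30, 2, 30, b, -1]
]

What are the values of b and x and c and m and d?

b = -5, x = 15, c = 8, m = 14, d = 13

Rows 1 and 2 both sum to 44, so that's the common total.
Row 7: -8 − 4 + 30 + 2 + 30 − 1 = 49, so its missing entry is 44 − 49 = -5.
Column 2: 6 + 12 + 11 + 1 + 5 − 4 = 31, so its missing entry is 44 − 31 = 13.
Row 4: 13 + 8 + 9 + 0 + 16 − 16 = 30, so its missing entry is 44 − 30 = 14.
Column 1: 14 + 4 + 5 + 14 + 7 − 8 = 36, so its missing entry is 44 − 36 = 8.
Row 5: 8 + 1 + 5 + 8 + 0 + 7 = 29, so its missing entry is 44 − 29 = 15.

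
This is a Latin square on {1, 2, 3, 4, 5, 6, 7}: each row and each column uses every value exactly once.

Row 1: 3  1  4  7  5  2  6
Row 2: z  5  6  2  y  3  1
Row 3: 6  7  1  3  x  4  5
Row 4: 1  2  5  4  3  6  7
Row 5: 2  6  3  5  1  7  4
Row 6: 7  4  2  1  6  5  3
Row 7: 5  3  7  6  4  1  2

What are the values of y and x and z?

For row 2, column 1: column 1 already has {1, 2, 3, 5, 6, 7}; that leaves 4.
For row 3, column 5: row 3 already has {1, 3, 4, 5, 6, 7}; that leaves 2.
At (row 2, col 5): row 2 already has {1, 2, 3, 4, 5, 6}, so the value is 7.

y = 7, x = 2, z = 4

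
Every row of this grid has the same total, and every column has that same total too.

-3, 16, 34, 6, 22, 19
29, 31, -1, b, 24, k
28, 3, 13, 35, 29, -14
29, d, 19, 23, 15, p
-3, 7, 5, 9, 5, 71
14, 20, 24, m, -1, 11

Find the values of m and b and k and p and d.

m = 26, b = -5, k = 16, p = -9, d = 17

Rows 1 and 3 both sum to 94, so that's the common total.
Column 2 has 16 + 31 + 3 + 7 + 20 = 77; the blank must be 94 − 77 = 17.
Row 6 has 14 + 20 + 24 − 1 + 11 = 68; the blank must be 94 − 68 = 26.
Column 4 has 6 + 35 + 23 + 9 + 26 = 99; the blank must be 94 − 99 = -5.
Row 2 has 29 + 31 − 1 − 5 + 24 = 78; the blank must be 94 − 78 = 16.
Row 4 has 29 + 17 + 19 + 23 + 15 = 103; the blank must be 94 − 103 = -9.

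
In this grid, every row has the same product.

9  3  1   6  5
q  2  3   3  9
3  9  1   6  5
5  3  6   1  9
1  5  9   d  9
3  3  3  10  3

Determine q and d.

q = 5, d = 2

Rows 4 and 6 each multiply to 810, so every row has product 810.
Row 2: 2×3×3×9 = 162, so the missing entry is 810 ÷ 162 = 5.
Row 5: 1×5×9×9 = 405, so the missing entry is 810 ÷ 405 = 2.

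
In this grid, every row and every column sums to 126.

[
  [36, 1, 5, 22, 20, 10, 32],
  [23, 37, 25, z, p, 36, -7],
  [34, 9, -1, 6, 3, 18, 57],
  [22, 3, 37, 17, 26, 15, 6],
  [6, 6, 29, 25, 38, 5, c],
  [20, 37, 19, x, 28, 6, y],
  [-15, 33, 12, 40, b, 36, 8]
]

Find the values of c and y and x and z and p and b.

The known cells in row 5 total 109, leaving 126 − 109 = 17 for the blank.
The known cells in row 7 total 114, leaving 126 − 114 = 12 for the blank.
The known cells in column 5 total 127, leaving 126 − 127 = -1 for the blank.
The known cells in column 7 total 113, leaving 126 − 113 = 13 for the blank.
The known cells in row 6 total 123, leaving 126 − 123 = 3 for the blank.
The known cells in row 2 total 113, leaving 126 − 113 = 13 for the blank.

c = 17, y = 13, x = 3, z = 13, p = -1, b = 12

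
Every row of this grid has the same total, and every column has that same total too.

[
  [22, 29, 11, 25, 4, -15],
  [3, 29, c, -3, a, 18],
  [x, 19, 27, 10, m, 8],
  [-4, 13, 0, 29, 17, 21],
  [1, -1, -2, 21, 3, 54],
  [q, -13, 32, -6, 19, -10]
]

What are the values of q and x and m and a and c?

q = 54, x = 0, m = 12, a = 21, c = 8

Rows 1 and 4 both sum to 76, so that's the common total.
The known cells in column 3 total 68, leaving 76 − 68 = 8 for the blank.
The known cells in row 2 total 55, leaving 76 − 55 = 21 for the blank.
The known cells in column 5 total 64, leaving 76 − 64 = 12 for the blank.
The known cells in row 3 total 76, leaving 76 − 76 = 0 for the blank.
The known cells in row 6 total 22, leaving 76 − 22 = 54 for the blank.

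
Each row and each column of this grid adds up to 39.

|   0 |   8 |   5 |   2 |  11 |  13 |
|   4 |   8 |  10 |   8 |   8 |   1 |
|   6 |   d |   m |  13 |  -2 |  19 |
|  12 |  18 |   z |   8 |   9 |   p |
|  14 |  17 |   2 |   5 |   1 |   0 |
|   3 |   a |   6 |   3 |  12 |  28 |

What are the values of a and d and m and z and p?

a = -13, d = 1, m = 2, z = 14, p = -22

Row 6: 3 + 6 + 3 + 12 + 28 = 52, so its missing entry is 39 − 52 = -13.
Column 2: 8 + 8 + 18 + 17 − 13 = 38, so its missing entry is 39 − 38 = 1.
Row 3: 6 + 1 + 13 − 2 + 19 = 37, so its missing entry is 39 − 37 = 2.
Column 3: 5 + 10 + 2 + 2 + 6 = 25, so its missing entry is 39 − 25 = 14.
Row 4: 12 + 18 + 14 + 8 + 9 = 61, so its missing entry is 39 − 61 = -22.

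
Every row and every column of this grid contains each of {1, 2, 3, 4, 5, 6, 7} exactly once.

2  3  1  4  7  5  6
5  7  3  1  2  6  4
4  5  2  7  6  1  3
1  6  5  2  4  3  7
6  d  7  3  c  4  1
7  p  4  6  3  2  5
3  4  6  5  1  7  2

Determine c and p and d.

For row 5, column 5: column 5 already has {1, 2, 3, 4, 6, 7}; that leaves 5.
Cell (5,2): row 5 already has {1, 3, 4, 5, 6, 7} → 2.
For row 6, column 2: row 6 already has {2, 3, 4, 5, 6, 7}; that leaves 1.

c = 5, p = 1, d = 2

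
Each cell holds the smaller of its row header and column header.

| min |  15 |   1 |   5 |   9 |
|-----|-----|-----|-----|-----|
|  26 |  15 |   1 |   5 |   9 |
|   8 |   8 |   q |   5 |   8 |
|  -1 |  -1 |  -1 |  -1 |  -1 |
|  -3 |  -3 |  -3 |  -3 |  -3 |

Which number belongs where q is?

1

min(8, 1) = 1.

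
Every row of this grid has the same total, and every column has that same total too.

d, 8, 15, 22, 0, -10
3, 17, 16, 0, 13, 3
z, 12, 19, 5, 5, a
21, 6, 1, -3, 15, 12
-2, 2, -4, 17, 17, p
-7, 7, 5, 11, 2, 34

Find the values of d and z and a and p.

d = 17, z = 20, a = -9, p = 22

Rows 2 and 4 both sum to 52, so that's the common total.
Row 5 has -2 + 2 − 4 + 17 + 17 = 30; the blank must be 52 − 30 = 22.
Column 6 has -10 + 3 + 12 + 22 + 34 = 61; the blank must be 52 − 61 = -9.
Row 3 has 12 + 19 + 5 + 5 − 9 = 32; the blank must be 52 − 32 = 20.
Row 1 has 8 + 15 + 22 + 0 − 10 = 35; the blank must be 52 − 35 = 17.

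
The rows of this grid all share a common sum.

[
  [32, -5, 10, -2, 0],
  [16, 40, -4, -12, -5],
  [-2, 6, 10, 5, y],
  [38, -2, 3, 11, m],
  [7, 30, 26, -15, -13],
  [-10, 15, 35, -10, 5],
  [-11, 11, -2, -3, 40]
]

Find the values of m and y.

m = -15, y = 16

The complete rows each total 35.
Row 4 is missing 35 − 50 = -15 (since 38 − 2 + 3 + 11 = 50).
Row 3 is missing 35 − 19 = 16 (since -2 + 6 + 10 + 5 = 19).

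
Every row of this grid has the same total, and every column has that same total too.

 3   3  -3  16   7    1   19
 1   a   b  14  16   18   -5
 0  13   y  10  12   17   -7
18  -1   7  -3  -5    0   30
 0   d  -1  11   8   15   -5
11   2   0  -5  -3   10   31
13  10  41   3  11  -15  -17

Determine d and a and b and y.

Rows 1 and 4 both sum to 46, so that's the common total.
Row 5 has 0 − 1 + 11 + 8 + 15 − 5 = 28; the blank must be 46 − 28 = 18.
Column 2 has 3 + 13 − 1 + 18 + 2 + 10 = 45; the blank must be 46 − 45 = 1.
Row 2 has 1 + 1 + 14 + 16 + 18 − 5 = 45; the blank must be 46 − 45 = 1.
Row 3 has 0 + 13 + 10 + 12 + 17 − 7 = 45; the blank must be 46 − 45 = 1.

d = 18, a = 1, b = 1, y = 1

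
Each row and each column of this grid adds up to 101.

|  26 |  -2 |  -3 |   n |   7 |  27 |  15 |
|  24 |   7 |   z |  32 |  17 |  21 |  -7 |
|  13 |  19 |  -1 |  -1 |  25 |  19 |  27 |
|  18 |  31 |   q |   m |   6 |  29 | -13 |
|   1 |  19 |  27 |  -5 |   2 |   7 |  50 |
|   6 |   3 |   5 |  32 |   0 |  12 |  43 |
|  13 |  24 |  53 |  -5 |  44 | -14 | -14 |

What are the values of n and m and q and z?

Row 2: 24 + 7 + 32 + 17 + 21 − 7 = 94, so its missing entry is 101 − 94 = 7.
Column 3: -3 + 7 − 1 + 27 + 5 + 53 = 88, so its missing entry is 101 − 88 = 13.
Row 1: 26 − 2 − 3 + 7 + 27 + 15 = 70, so its missing entry is 101 − 70 = 31.
Row 4: 18 + 31 + 13 + 6 + 29 − 13 = 84, so its missing entry is 101 − 84 = 17.

n = 31, m = 17, q = 13, z = 7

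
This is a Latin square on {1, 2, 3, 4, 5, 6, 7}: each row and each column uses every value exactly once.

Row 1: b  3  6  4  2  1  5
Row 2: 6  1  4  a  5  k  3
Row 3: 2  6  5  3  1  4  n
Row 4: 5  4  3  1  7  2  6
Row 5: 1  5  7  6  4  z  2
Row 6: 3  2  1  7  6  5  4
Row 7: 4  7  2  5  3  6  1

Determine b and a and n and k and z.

Cell (1,1): row 1 already has {1, 2, 3, 4, 5, 6} → 7.
At (row 5, col 6): row 5 already has {1, 2, 4, 5, 6, 7}, so the value is 3.
At (row 2, col 6): column 6 already has {1, 2, 3, 4, 5, 6}, so the value is 7.
At (row 3, col 7): row 3 already has {1, 2, 3, 4, 5, 6}, so the value is 7.
For row 2, column 4: row 2 already has {1, 3, 4, 5, 6, 7}; that leaves 2.

b = 7, a = 2, n = 7, k = 7, z = 3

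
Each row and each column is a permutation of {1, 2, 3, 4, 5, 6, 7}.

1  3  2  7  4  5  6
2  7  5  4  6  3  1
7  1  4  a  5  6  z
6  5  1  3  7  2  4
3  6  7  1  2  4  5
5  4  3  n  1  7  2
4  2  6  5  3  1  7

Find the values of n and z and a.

At (row 6, col 4): row 6 already has {1, 2, 3, 4, 5, 7}, so the value is 6.
For row 3, column 4: column 4 already has {1, 3, 4, 5, 6, 7}; that leaves 2.
For row 3, column 7: row 3 already has {1, 2, 4, 5, 6, 7}; that leaves 3.

n = 6, z = 3, a = 2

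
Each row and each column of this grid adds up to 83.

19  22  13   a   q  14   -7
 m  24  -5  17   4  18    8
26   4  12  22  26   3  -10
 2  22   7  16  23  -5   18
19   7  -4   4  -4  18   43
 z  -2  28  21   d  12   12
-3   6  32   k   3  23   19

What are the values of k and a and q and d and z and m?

k = 3, a = 0, q = 22, d = 9, z = 3, m = 17

Row 2: 24 − 5 + 17 + 4 + 18 + 8 = 66, so its missing entry is 83 − 66 = 17.
Column 1: 19 + 17 + 26 + 2 + 19 − 3 = 80, so its missing entry is 83 − 80 = 3.
Row 6: 3 − 2 + 28 + 21 + 12 + 12 = 74, so its missing entry is 83 − 74 = 9.
Column 5: 4 + 26 + 23 − 4 + 9 + 3 = 61, so its missing entry is 83 − 61 = 22.
Row 1: 19 + 22 + 13 + 22 + 14 − 7 = 83, so its missing entry is 83 − 83 = 0.
Row 7: -3 + 6 + 32 + 3 + 23 + 19 = 80, so its missing entry is 83 − 80 = 3.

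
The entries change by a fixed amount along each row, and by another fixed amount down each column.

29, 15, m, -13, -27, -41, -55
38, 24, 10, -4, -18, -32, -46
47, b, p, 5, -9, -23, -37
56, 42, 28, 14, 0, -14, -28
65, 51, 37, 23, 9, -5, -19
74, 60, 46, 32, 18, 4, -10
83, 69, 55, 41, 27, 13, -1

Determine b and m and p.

Along each row the entries change by -14 per step; down each column they change by 9.
Row 3: from 47 at column 1, stepping by -14 to column 2 gives 33.
Row 1: from 29 at column 1, stepping by -14 to column 3 gives 1.
Row 3: from 47 at column 1, stepping by -14 to column 3 gives 19.

b = 33, m = 1, p = 19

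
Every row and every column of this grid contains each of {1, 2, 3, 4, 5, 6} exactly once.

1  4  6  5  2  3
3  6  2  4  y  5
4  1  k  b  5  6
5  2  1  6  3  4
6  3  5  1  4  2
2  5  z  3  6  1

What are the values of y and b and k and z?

y = 1, b = 2, k = 3, z = 4

Cell (3,4): column 4 already has {1, 3, 4, 5, 6} → 2.
Cell (3,3): row 3 already has {1, 2, 4, 5, 6} → 3.
At (row 2, col 5): row 2 already has {2, 3, 4, 5, 6}, so the value is 1.
For row 6, column 3: row 6 already has {1, 2, 3, 5, 6}; that leaves 4.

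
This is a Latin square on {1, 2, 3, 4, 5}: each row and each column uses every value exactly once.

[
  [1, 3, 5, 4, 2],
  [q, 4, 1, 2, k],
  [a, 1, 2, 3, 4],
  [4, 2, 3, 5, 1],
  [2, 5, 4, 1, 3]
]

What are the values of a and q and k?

At (row 3, col 1): row 3 already has {1, 2, 3, 4}, so the value is 5.
Cell (2,1): column 1 already has {1, 2, 4, 5} → 3.
Cell (2,5): row 2 already has {1, 2, 3, 4} → 5.

a = 5, q = 3, k = 5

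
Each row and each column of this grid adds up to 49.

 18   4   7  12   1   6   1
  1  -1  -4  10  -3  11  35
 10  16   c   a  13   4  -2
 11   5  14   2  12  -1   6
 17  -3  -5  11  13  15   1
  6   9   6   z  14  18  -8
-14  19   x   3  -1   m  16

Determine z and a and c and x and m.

z = 4, a = 7, c = 1, x = 30, m = -4

Column 6: 6 + 11 + 4 − 1 + 15 + 18 = 53, so its missing entry is 49 − 53 = -4.
Row 7: -14 + 19 + 3 − 1 − 4 + 16 = 19, so its missing entry is 49 − 19 = 30.
Column 3: 7 − 4 + 14 − 5 + 6 + 30 = 48, so its missing entry is 49 − 48 = 1.
Row 3: 10 + 16 + 1 + 13 + 4 − 2 = 42, so its missing entry is 49 − 42 = 7.
Row 6: 6 + 9 + 6 + 14 + 18 − 8 = 45, so its missing entry is 49 − 45 = 4.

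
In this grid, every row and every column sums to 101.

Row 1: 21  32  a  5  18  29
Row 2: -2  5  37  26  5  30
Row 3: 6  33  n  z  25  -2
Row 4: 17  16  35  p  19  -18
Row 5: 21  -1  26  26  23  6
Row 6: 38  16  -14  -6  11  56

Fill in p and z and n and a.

p = 32, z = 18, n = 21, a = -4

Row 1 has 21 + 32 + 5 + 18 + 29 = 105; the blank must be 101 − 105 = -4.
Row 4 has 17 + 16 + 35 + 19 − 18 = 69; the blank must be 101 − 69 = 32.
Column 4 has 5 + 26 + 32 + 26 − 6 = 83; the blank must be 101 − 83 = 18.
Row 3 has 6 + 33 + 18 + 25 − 2 = 80; the blank must be 101 − 80 = 21.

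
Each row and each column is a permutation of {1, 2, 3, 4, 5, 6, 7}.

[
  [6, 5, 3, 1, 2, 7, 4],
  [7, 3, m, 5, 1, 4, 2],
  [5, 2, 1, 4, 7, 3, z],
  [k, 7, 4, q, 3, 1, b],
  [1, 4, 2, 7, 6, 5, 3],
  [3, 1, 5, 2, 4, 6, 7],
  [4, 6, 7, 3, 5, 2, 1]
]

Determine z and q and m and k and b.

z = 6, q = 6, m = 6, k = 2, b = 5

Cell (2,3): row 2 already has {1, 2, 3, 4, 5, 7} → 6.
At (row 4, col 1): column 1 already has {1, 3, 4, 5, 6, 7}, so the value is 2.
Cell (4,4): column 4 already has {1, 2, 3, 4, 5, 7} → 6.
At (row 3, col 7): row 3 already has {1, 2, 3, 4, 5, 7}, so the value is 6.
For row 4, column 7: row 4 already has {1, 2, 3, 4, 6, 7}; that leaves 5.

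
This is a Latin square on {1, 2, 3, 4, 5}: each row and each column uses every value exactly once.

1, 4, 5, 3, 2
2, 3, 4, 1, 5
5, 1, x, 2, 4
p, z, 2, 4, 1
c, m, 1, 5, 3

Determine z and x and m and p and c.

z = 5, x = 3, m = 2, p = 3, c = 4

For row 3, column 3: row 3 already has {1, 2, 4, 5}; that leaves 3.
At (row 5, col 1): row 5 is missing {2, 4} and column 1 is missing {3, 4}, so the value is 4.
At (row 4, col 1): column 1 already has {1, 2, 4, 5}, so the value is 3.
For row 4, column 2: row 4 already has {1, 2, 3, 4}; that leaves 5.
For row 5, column 2: row 5 already has {1, 3, 4, 5}; that leaves 2.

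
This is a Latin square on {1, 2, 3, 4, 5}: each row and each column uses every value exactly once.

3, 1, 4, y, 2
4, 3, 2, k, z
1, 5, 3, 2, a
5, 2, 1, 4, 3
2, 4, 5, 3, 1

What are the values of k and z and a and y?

k = 1, z = 5, a = 4, y = 5

For row 3, column 5: row 3 already has {1, 2, 3, 5}; that leaves 4.
Cell (1,4): row 1 already has {1, 2, 3, 4} → 5.
For row 2, column 4: column 4 already has {2, 3, 4, 5}; that leaves 1.
For row 2, column 5: row 2 already has {1, 2, 3, 4}; that leaves 5.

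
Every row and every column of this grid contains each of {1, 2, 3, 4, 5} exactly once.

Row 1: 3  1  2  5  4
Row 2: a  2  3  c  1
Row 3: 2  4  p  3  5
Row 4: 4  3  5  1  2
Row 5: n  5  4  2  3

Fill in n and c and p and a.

n = 1, c = 4, p = 1, a = 5

At (row 5, col 1): row 5 already has {2, 3, 4, 5}, so the value is 1.
For row 2, column 1: column 1 already has {1, 2, 3, 4}; that leaves 5.
Cell (2,4): row 2 already has {1, 2, 3, 5} → 4.
Cell (3,3): row 3 already has {2, 3, 4, 5} → 1.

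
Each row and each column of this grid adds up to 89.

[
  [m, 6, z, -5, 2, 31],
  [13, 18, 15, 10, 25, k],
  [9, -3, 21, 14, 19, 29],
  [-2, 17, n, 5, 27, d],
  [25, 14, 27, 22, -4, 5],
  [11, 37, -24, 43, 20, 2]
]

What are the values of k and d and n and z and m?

The known cells in column 1 total 56, leaving 89 − 56 = 33 for the blank.
The known cells in row 2 total 81, leaving 89 − 81 = 8 for the blank.
The known cells in row 1 total 67, leaving 89 − 67 = 22 for the blank.
The known cells in column 3 total 61, leaving 89 − 61 = 28 for the blank.
The known cells in row 4 total 75, leaving 89 − 75 = 14 for the blank.

k = 8, d = 14, n = 28, z = 22, m = 33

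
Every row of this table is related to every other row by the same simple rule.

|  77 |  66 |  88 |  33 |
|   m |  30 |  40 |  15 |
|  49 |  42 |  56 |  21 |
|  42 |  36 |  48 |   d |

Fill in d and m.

Each row is a constant multiple of every other row — this is a multiplication table with the headers hidden.
Row 4 is 48/88 = 6/11 times row 1, so its entry in column 4 is 33 × 6/11 = 18.
Row 2 is 40/88 = 5/11 times row 1, so its entry in column 1 is 77 × 5/11 = 35.

d = 18, m = 35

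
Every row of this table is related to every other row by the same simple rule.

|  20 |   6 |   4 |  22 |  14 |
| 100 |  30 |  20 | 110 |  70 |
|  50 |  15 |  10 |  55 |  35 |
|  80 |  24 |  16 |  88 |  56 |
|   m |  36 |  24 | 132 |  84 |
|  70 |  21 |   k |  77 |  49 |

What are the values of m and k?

m = 120, k = 14

Each row is a constant multiple of every other row — this is a multiplication table with the headers hidden.
Row 5 is 36/6 = 6/1 times row 1, so its entry in column 1 is 20 × 6/1 = 120.
Row 6 is 21/6 = 7/2 times row 1, so its entry in column 3 is 4 × 7/2 = 14.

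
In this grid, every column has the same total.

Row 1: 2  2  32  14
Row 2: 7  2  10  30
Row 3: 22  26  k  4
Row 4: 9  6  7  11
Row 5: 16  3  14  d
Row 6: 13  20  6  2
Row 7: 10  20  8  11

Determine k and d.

k = 2, d = 7

Columns 1 and 2 both add up to 79, so every column sums to 79.
Column 3: 32 + 10 + 7 + 14 + 6 + 8 = 77, so the missing entry is 79 − 77 = 2.
Column 4: 14 + 30 + 4 + 11 + 2 + 11 = 72, so the missing entry is 79 − 72 = 7.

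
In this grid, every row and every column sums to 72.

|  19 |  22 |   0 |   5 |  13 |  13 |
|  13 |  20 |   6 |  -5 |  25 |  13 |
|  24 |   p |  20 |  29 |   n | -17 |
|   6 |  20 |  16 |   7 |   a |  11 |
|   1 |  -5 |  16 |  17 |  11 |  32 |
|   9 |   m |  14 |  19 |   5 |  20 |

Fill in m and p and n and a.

The known cells in row 6 total 67, leaving 72 − 67 = 5 for the blank.
The known cells in column 2 total 62, leaving 72 − 62 = 10 for the blank.
The known cells in row 3 total 66, leaving 72 − 66 = 6 for the blank.
The known cells in row 4 total 60, leaving 72 − 60 = 12 for the blank.

m = 5, p = 10, n = 6, a = 12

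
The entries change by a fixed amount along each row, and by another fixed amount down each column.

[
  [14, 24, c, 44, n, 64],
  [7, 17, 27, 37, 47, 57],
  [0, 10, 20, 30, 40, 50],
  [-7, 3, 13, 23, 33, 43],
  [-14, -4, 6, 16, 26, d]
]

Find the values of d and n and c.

Along each row the entries change by 10 per step; down each column they change by -7.
Row 5: from -14 at column 1, stepping by 10 to column 6 gives 36.
Row 1: from 14 at column 1, stepping by 10 to column 5 gives 54.
Row 1: from 14 at column 1, stepping by 10 to column 3 gives 34.

d = 36, n = 54, c = 34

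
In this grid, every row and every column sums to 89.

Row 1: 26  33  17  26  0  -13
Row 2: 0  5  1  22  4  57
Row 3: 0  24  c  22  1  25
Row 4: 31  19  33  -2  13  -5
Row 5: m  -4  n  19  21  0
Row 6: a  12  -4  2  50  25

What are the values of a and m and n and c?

The known cells in row 6 total 85, leaving 89 − 85 = 4 for the blank.
The known cells in column 1 total 61, leaving 89 − 61 = 28 for the blank.
The known cells in row 5 total 64, leaving 89 − 64 = 25 for the blank.
The known cells in row 3 total 72, leaving 89 − 72 = 17 for the blank.

a = 4, m = 28, n = 25, c = 17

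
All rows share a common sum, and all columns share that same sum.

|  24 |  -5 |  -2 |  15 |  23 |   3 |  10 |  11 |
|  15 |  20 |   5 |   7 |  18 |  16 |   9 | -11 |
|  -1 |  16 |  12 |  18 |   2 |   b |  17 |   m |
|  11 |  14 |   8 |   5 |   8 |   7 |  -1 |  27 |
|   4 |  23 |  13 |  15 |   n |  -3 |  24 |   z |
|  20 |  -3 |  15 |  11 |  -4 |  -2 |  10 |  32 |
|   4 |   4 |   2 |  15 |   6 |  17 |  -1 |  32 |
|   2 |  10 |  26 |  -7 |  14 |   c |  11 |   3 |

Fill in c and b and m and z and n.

c = 20, b = 21, m = -6, z = -9, n = 12

Rows 1 and 2 both sum to 79, so that's the common total.
Column 5: 23 + 18 + 2 + 8 − 4 + 6 + 14 = 67, so its missing entry is 79 − 67 = 12.
Row 8: 2 + 10 + 26 − 7 + 14 + 11 + 3 = 59, so its missing entry is 79 − 59 = 20.
Column 6: 3 + 16 + 7 − 3 − 2 + 17 + 20 = 58, so its missing entry is 79 − 58 = 21.
Row 3: -1 + 16 + 12 + 18 + 2 + 21 + 17 = 85, so its missing entry is 79 − 85 = -6.
Row 5: 4 + 23 + 13 + 15 + 12 − 3 + 24 = 88, so its missing entry is 79 − 88 = -9.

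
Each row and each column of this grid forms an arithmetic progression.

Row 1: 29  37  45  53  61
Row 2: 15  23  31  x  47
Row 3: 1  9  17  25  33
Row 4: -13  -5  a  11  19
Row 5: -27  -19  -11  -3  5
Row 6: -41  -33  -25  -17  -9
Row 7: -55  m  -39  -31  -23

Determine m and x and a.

Along each row the entries change by 8 per step; down each column they change by -14.
Row 7: from -55 at column 1, stepping by 8 to column 2 gives -47.
Row 2: from 15 at column 1, stepping by 8 to column 4 gives 39.
Row 4: from -13 at column 1, stepping by 8 to column 3 gives 3.

m = -47, x = 39, a = 3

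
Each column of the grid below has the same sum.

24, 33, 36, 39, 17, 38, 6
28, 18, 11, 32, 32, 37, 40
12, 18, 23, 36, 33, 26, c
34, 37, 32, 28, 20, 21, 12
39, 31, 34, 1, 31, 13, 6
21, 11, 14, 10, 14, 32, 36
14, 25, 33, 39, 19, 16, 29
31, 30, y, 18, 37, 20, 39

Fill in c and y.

c = 35, y = 20

Column 2 sums to 203 and so does column 4; that's the common total.
In column 7 the known cells total 168, leaving 203 − 168 = 35.
In column 3 the known cells total 183, leaving 203 − 183 = 20.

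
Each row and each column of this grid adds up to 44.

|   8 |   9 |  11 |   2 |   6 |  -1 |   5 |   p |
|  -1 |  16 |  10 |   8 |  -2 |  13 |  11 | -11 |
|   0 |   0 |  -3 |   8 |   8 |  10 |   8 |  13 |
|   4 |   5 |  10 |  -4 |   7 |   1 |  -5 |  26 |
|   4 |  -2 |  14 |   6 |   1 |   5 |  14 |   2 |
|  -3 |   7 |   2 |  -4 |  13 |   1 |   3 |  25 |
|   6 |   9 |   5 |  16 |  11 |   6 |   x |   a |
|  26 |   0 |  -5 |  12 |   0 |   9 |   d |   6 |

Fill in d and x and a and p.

Row 1 has 8 + 9 + 11 + 2 + 6 − 1 + 5 = 40; the blank must be 44 − 40 = 4.
Column 8 has 4 − 11 + 13 + 26 + 2 + 25 + 6 = 65; the blank must be 44 − 65 = -21.
Row 7 has 6 + 9 + 5 + 16 + 11 + 6 − 21 = 32; the blank must be 44 − 32 = 12.
Row 8 has 26 + 0 − 5 + 12 + 0 + 9 + 6 = 48; the blank must be 44 − 48 = -4.

d = -4, x = 12, a = -21, p = 4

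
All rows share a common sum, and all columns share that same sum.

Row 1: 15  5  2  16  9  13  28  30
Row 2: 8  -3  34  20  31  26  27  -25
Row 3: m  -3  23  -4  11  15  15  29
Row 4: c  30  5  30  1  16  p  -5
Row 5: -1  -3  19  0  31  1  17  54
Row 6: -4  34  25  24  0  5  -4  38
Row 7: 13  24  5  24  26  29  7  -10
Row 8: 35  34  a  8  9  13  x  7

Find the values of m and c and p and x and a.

Rows 1 and 2 both sum to 118, so that's the common total.
Row 3: -3 + 23 − 4 + 11 + 15 + 15 + 29 = 86, so its missing entry is 118 − 86 = 32.
Column 1: 15 + 8 + 32 − 1 − 4 + 13 + 35 = 98, so its missing entry is 118 − 98 = 20.
Column 3: 2 + 34 + 23 + 5 + 19 + 25 + 5 = 113, so its missing entry is 118 − 113 = 5.
Row 8: 35 + 34 + 5 + 8 + 9 + 13 + 7 = 111, so its missing entry is 118 − 111 = 7.
Row 4: 20 + 30 + 5 + 30 + 1 + 16 − 5 = 97, so its missing entry is 118 − 97 = 21.

m = 32, c = 20, p = 21, x = 7, a = 5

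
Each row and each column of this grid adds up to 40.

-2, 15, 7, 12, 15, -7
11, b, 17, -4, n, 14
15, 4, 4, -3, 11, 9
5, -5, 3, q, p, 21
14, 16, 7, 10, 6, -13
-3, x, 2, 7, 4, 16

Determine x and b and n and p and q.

Row 6: -3 + 2 + 7 + 4 + 16 = 26, so its missing entry is 40 − 26 = 14.
Column 2: 15 + 4 − 5 + 16 + 14 = 44, so its missing entry is 40 − 44 = -4.
Row 2: 11 − 4 + 17 − 4 + 14 = 34, so its missing entry is 40 − 34 = 6.
Column 5: 15 + 6 + 11 + 6 + 4 = 42, so its missing entry is 40 − 42 = -2.
Row 4: 5 − 5 + 3 − 2 + 21 = 22, so its missing entry is 40 − 22 = 18.

x = 14, b = -4, n = 6, p = -2, q = 18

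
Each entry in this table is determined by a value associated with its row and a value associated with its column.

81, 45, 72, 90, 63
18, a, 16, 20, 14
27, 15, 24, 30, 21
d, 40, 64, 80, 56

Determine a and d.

Each row is a constant multiple of every other row — this is a multiplication table with the headers hidden.
Row 2 is 20/90 = 2/9 times row 1, so its entry in column 2 is 45 × 2/9 = 10.
Row 4 is 80/90 = 8/9 times row 1, so its entry in column 1 is 81 × 8/9 = 72.

a = 10, d = 72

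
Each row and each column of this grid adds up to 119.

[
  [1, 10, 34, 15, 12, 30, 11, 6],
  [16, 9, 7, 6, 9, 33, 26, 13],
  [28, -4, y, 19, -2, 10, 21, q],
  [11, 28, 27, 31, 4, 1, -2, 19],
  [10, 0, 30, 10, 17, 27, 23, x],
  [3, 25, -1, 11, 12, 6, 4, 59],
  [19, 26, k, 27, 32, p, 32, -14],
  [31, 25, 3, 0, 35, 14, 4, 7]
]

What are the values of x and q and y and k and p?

Column 6: 30 + 33 + 10 + 1 + 27 + 6 + 14 = 121, so its missing entry is 119 − 121 = -2.
Row 7: 19 + 26 + 27 + 32 − 2 + 32 − 14 = 120, so its missing entry is 119 − 120 = -1.
Column 3: 34 + 7 + 27 + 30 − 1 − 1 + 3 = 99, so its missing entry is 119 − 99 = 20.
Row 3: 28 − 4 + 20 + 19 − 2 + 10 + 21 = 92, so its missing entry is 119 − 92 = 27.
Row 5: 10 + 0 + 30 + 10 + 17 + 27 + 23 = 117, so its missing entry is 119 − 117 = 2.

x = 2, q = 27, y = 20, k = -1, p = -2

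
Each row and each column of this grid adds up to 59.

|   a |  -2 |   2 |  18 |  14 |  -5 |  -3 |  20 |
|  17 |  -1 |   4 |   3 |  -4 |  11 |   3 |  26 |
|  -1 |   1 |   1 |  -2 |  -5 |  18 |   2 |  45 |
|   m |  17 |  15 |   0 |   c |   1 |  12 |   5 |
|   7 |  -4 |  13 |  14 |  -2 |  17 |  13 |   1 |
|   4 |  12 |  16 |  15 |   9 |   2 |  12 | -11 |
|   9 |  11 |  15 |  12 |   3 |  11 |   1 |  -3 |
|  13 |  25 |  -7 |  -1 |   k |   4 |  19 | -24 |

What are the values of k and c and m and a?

The known cells in row 1 total 44, leaving 59 − 44 = 15 for the blank.
The known cells in row 8 total 29, leaving 59 − 29 = 30 for the blank.
The known cells in column 5 total 45, leaving 59 − 45 = 14 for the blank.
The known cells in row 4 total 64, leaving 59 − 64 = -5 for the blank.

k = 30, c = 14, m = -5, a = 15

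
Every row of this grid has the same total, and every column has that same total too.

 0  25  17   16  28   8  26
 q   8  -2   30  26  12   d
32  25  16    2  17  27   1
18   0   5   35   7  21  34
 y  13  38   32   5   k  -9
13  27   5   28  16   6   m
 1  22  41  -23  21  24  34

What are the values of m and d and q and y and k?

m = 25, d = 9, q = 37, y = 19, k = 22

Rows 1 and 3 both sum to 120, so that's the common total.
Column 6: 8 + 12 + 27 + 21 + 6 + 24 = 98, so its missing entry is 120 − 98 = 22.
Row 5: 13 + 38 + 32 + 5 + 22 − 9 = 101, so its missing entry is 120 − 101 = 19.
Row 6: 13 + 27 + 5 + 28 + 16 + 6 = 95, so its missing entry is 120 − 95 = 25.
Column 1: 0 + 32 + 18 + 19 + 13 + 1 = 83, so its missing entry is 120 − 83 = 37.
Row 2: 37 + 8 − 2 + 30 + 26 + 12 = 111, so its missing entry is 120 − 111 = 9.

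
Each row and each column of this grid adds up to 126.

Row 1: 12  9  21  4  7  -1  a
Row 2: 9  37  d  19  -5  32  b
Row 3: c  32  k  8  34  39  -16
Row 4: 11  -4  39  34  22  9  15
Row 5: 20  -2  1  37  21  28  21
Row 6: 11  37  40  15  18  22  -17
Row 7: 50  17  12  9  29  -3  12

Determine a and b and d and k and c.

The known cells in column 1 total 113, leaving 126 − 113 = 13 for the blank.
The known cells in row 1 total 52, leaving 126 − 52 = 74 for the blank.
The known cells in row 3 total 110, leaving 126 − 110 = 16 for the blank.
The known cells in column 3 total 129, leaving 126 − 129 = -3 for the blank.
The known cells in row 2 total 89, leaving 126 − 89 = 37 for the blank.

a = 74, b = 37, d = -3, k = 16, c = 13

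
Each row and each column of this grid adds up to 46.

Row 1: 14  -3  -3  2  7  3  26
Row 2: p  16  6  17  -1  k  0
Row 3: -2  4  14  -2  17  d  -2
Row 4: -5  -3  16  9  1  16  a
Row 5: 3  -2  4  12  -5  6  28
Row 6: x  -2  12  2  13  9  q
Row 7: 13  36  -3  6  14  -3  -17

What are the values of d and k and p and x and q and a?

d = 17, k = -2, p = 10, x = 13, q = -1, a = 12

Row 4 has -5 − 3 + 16 + 9 + 1 + 16 = 34; the blank must be 46 − 34 = 12.
Column 7 has 26 + 0 − 2 + 12 + 28 − 17 = 47; the blank must be 46 − 47 = -1.
Row 6 has -2 + 12 + 2 + 13 + 9 − 1 = 33; the blank must be 46 − 33 = 13.
Column 1 has 14 − 2 − 5 + 3 + 13 + 13 = 36; the blank must be 46 − 36 = 10.
Row 2 has 10 + 16 + 6 + 17 − 1 + 0 = 48; the blank must be 46 − 48 = -2.
Row 3 has -2 + 4 + 14 − 2 + 17 − 2 = 29; the blank must be 46 − 29 = 17.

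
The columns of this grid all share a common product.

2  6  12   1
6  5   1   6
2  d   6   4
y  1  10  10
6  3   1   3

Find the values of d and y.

Columns 3 and 4 each multiply to 720, so every column has product 720.
Column 2: 6×5×1×3 = 90, so the missing entry is 720 ÷ 90 = 8.
Column 1: 2×6×2×6 = 144, so the missing entry is 720 ÷ 144 = 5.

d = 8, y = 5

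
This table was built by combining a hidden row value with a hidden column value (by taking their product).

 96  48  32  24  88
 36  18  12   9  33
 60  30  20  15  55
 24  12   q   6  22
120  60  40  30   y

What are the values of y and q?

y = 110, q = 8

Each row is a constant multiple of every other row — this is a multiplication table with the headers hidden.
Row 5 is 120/96 = 5/4 times row 1, so its entry in column 5 is 88 × 5/4 = 110.
Row 4 is 24/96 = 1/4 times row 1, so its entry in column 3 is 32 × 1/4 = 8.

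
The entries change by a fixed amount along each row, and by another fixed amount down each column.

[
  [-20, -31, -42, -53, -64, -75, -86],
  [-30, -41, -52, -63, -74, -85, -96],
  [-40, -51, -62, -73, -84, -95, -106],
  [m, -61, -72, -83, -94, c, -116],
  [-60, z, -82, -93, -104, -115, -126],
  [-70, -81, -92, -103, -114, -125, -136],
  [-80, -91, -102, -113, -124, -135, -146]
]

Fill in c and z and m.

c = -105, z = -71, m = -50

Along each row the entries change by -11 per step; down each column they change by -10.
Row 4: from -61 at column 2, stepping by -11 to column 6 gives -105.
Row 5: from -60 at column 1, stepping by -11 to column 2 gives -71.
Row 4: from -61 at column 2, stepping by -11 to column 1 gives -50.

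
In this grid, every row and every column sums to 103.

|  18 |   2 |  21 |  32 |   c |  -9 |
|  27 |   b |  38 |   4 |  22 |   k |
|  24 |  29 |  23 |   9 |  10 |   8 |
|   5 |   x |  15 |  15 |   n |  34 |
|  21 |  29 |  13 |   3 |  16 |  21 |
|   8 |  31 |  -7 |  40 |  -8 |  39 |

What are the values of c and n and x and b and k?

Row 1 has 18 + 2 + 21 + 32 − 9 = 64; the blank must be 103 − 64 = 39.
Column 5 has 39 + 22 + 10 + 16 − 8 = 79; the blank must be 103 − 79 = 24.
Column 6 has -9 + 8 + 34 + 21 + 39 = 93; the blank must be 103 − 93 = 10.
Row 4 has 5 + 15 + 15 + 24 + 34 = 93; the blank must be 103 − 93 = 10.
Row 2 has 27 + 38 + 4 + 22 + 10 = 101; the blank must be 103 − 101 = 2.

c = 39, n = 24, x = 10, b = 2, k = 10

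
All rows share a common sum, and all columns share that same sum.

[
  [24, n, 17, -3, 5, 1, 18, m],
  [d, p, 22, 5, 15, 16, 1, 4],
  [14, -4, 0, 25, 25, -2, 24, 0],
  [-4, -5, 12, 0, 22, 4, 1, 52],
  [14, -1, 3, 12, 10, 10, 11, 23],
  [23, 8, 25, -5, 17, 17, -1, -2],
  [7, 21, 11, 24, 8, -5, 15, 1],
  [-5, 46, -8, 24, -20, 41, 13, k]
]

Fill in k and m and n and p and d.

Rows 3 and 4 both sum to 82, so that's the common total.
Row 8: -5 + 46 − 8 + 24 − 20 + 41 + 13 = 91, so its missing entry is 82 − 91 = -9.
Column 8: 4 + 0 + 52 + 23 − 2 + 1 − 9 = 69, so its missing entry is 82 − 69 = 13.
Row 1: 24 + 17 − 3 + 5 + 1 + 18 + 13 = 75, so its missing entry is 82 − 75 = 7.
Column 2: 7 − 4 − 5 − 1 + 8 + 21 + 46 = 72, so its missing entry is 82 − 72 = 10.
Row 2: 10 + 22 + 5 + 15 + 16 + 1 + 4 = 73, so its missing entry is 82 − 73 = 9.

k = -9, m = 13, n = 7, p = 10, d = 9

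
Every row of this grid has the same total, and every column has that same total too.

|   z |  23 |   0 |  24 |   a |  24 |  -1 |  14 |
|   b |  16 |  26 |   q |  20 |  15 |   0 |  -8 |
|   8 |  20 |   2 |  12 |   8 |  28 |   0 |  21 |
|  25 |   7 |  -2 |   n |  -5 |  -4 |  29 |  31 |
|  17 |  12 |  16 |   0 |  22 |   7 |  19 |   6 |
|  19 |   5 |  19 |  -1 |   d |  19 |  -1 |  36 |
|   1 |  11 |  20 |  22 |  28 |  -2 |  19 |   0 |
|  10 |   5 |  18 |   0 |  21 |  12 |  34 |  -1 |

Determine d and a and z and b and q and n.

Rows 3 and 5 both sum to 99, so that's the common total.
Row 6: 19 + 5 + 19 − 1 + 19 − 1 + 36 = 96, so its missing entry is 99 − 96 = 3.
Column 5: 20 + 8 − 5 + 22 + 3 + 28 + 21 = 97, so its missing entry is 99 − 97 = 2.
Row 1: 23 + 0 + 24 + 2 + 24 − 1 + 14 = 86, so its missing entry is 99 − 86 = 13.
Row 4: 25 + 7 − 2 − 5 − 4 + 29 + 31 = 81, so its missing entry is 99 − 81 = 18.
Column 1: 13 + 8 + 25 + 17 + 19 + 1 + 10 = 93, so its missing entry is 99 − 93 = 6.
Row 2: 6 + 16 + 26 + 20 + 15 + 0 − 8 = 75, so its missing entry is 99 − 75 = 24.

d = 3, a = 2, z = 13, b = 6, q = 24, n = 18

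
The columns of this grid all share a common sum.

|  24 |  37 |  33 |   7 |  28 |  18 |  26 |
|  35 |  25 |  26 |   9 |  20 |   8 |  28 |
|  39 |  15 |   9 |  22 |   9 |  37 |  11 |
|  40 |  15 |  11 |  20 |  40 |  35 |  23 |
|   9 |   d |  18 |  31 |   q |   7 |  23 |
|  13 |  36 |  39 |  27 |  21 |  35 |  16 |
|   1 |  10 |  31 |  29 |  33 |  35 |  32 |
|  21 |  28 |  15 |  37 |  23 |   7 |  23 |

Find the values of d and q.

Columns 1 and 7 both add up to 182, so every column sums to 182.
Column 2: 37 + 25 + 15 + 15 + 36 + 10 + 28 = 166, so the missing entry is 182 − 166 = 16.
Column 5: 28 + 20 + 9 + 40 + 21 + 33 + 23 = 174, so the missing entry is 182 − 174 = 8.

d = 16, q = 8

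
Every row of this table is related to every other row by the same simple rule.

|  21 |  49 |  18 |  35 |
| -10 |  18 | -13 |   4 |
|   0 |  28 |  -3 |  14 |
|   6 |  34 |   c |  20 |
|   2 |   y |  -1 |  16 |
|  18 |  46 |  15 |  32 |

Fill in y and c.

The difference between any two rows is the same in every column — this is an addition table with the headers hidden.
Row 5 minus row 1 is 16 − 35 = -19, so its entry in column 2 is 49 + (-19) = 30.
Row 4 minus row 1 is 20 − 35 = -15, so its entry in column 3 is 18 + (-15) = 3.

y = 30, c = 3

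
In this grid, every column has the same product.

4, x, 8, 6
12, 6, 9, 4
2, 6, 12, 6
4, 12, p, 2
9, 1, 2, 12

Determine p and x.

Columns 1 and 4 each multiply to 3456, so every column has product 3456.
Column 3: 8×9×12×2 = 1728, so the missing entry is 3456 ÷ 1728 = 2.
Column 2: 6×6×12×1 = 432, so the missing entry is 3456 ÷ 432 = 8.

p = 2, x = 8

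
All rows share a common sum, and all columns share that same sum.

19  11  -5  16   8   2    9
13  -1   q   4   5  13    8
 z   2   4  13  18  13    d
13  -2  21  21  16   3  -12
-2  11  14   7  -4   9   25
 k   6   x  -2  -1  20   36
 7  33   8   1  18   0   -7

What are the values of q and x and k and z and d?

q = 18, x = 0, k = 1, z = 9, d = 1

Rows 1 and 4 both sum to 60, so that's the common total.
Row 2: 13 − 1 + 4 + 5 + 13 + 8 = 42, so its missing entry is 60 − 42 = 18.
Column 7: 9 + 8 − 12 + 25 + 36 − 7 = 59, so its missing entry is 60 − 59 = 1.
Row 3: 2 + 4 + 13 + 18 + 13 + 1 = 51, so its missing entry is 60 − 51 = 9.
Column 1: 19 + 13 + 9 + 13 − 2 + 7 = 59, so its missing entry is 60 − 59 = 1.
Row 6: 1 + 6 − 2 − 1 + 20 + 36 = 60, so its missing entry is 60 − 60 = 0.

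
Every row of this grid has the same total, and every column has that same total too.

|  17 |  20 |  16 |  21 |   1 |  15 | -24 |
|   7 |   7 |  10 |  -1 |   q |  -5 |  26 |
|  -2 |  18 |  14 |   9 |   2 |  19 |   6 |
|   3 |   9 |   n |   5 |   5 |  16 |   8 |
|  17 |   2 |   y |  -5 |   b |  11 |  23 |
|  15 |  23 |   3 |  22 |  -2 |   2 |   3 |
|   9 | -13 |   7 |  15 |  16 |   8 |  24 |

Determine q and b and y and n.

q = 22, b = 22, y = -4, n = 20

Rows 1 and 3 both sum to 66, so that's the common total.
The known cells in row 4 total 46, leaving 66 − 46 = 20 for the blank.
The known cells in column 3 total 70, leaving 66 − 70 = -4 for the blank.
The known cells in row 5 total 44, leaving 66 − 44 = 22 for the blank.
The known cells in row 2 total 44, leaving 66 − 44 = 22 for the blank.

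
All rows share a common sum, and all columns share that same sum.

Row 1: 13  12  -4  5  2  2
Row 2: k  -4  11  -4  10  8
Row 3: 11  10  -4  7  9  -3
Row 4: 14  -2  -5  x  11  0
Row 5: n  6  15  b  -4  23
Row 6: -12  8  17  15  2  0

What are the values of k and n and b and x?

Rows 1 and 3 both sum to 30, so that's the common total.
Row 2 has -4 + 11 − 4 + 10 + 8 = 21; the blank must be 30 − 21 = 9.
Column 1 has 13 + 9 + 11 + 14 − 12 = 35; the blank must be 30 − 35 = -5.
Row 4 has 14 − 2 − 5 + 11 + 0 = 18; the blank must be 30 − 18 = 12.
Row 5 has -5 + 6 + 15 − 4 + 23 = 35; the blank must be 30 − 35 = -5.

k = 9, n = -5, b = -5, x = 12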